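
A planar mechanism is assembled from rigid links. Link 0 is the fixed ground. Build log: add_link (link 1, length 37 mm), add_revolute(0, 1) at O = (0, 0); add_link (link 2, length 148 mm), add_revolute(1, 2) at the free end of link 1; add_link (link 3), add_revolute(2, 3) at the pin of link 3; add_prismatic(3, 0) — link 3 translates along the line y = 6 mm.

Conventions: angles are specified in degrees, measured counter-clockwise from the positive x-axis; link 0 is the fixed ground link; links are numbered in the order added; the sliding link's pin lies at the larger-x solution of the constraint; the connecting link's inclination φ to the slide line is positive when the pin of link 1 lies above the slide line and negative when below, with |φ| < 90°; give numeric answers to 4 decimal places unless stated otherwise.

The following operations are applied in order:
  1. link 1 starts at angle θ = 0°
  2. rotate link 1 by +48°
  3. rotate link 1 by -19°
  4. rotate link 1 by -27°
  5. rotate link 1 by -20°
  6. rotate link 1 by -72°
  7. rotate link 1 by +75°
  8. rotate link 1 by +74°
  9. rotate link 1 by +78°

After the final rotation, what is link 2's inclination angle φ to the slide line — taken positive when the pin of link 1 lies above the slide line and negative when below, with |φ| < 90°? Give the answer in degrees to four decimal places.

geometry: r = 37 mm, L = 148 mm, e = 6 mm; θ starts at 0°
rotate link 1 by +48°: θ ← 0° +48° = 48°
rotate link 1 by -19°: θ ← 48° -19° = 29°
rotate link 1 by -27°: θ ← 29° -27° = 2°
rotate link 1 by -20°: θ ← 2° -20° = -18°
rotate link 1 by -72°: θ ← -18° -72° = -90°
rotate link 1 by +75°: θ ← -90° +75° = -15°
rotate link 1 by +74°: θ ← -15° +74° = 59°
rotate link 1 by +78°: θ ← 59° +78° = 137°
h = r sin θ − e = 25.233939 − 6 = 19.233939
sin φ = h / L = 19.233939 / 148 = 0.12995905
φ = arcsin(0.12995905) = 7.467226°

7.4672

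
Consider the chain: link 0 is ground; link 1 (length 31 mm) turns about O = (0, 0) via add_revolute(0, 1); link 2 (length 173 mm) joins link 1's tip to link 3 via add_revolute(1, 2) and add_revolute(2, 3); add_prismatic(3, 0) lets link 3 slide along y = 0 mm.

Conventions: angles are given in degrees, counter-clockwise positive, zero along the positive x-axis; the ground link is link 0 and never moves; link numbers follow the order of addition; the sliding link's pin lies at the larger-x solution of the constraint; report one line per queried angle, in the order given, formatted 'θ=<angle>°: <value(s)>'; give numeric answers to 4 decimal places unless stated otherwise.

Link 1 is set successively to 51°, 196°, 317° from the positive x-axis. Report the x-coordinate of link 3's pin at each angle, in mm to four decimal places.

geometry: r = 31 mm, L = 173 mm, e = 0 mm
θ=51°: crank pin P = (r cos θ, r sin θ) = (19.508932, 24.091525)
θ=51°: h = r sin θ − e = 24.091525 − 0 = 24.091525
θ=51°: x = r cos θ + √(L² − h²) = 19.508932 + 171.314326 = 190.823259
θ=196°: crank pin P = (r cos θ, r sin θ) = (-29.799113, -8.544758)
θ=196°: h = r sin θ − e = -8.544758 − 0 = -8.544758
θ=196°: x = r cos θ + √(L² − h²) = -29.799113 + 172.788851 = 142.989739
θ=317°: crank pin P = (r cos θ, r sin θ) = (22.671965, -21.141949)
θ=317°: h = r sin θ − e = -21.141949 − 0 = -21.141949
θ=317°: x = r cos θ + √(L² − h²) = 22.671965 + 171.703285 = 194.375249

θ=51°: 190.8233
θ=196°: 142.9897
θ=317°: 194.3752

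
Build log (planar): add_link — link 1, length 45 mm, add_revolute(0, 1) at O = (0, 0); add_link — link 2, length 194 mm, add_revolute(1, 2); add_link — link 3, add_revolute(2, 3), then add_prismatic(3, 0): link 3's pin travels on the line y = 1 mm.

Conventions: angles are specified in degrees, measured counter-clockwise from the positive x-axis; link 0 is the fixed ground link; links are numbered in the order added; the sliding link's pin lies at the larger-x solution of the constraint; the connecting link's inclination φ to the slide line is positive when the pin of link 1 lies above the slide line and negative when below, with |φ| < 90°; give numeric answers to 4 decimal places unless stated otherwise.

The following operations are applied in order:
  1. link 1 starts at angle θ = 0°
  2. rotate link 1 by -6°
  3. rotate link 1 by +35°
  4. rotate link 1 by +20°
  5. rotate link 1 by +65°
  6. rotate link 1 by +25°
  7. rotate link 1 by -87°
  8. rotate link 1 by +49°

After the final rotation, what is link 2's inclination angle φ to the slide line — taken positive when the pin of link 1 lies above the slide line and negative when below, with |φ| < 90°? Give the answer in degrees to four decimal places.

geometry: r = 45 mm, L = 194 mm, e = 1 mm; θ starts at 0°
rotate link 1 by -6°: θ ← 0° -6° = -6°
rotate link 1 by +35°: θ ← -6° +35° = 29°
rotate link 1 by +20°: θ ← 29° +20° = 49°
rotate link 1 by +65°: θ ← 49° +65° = 114°
rotate link 1 by +25°: θ ← 114° +25° = 139°
rotate link 1 by -87°: θ ← 139° -87° = 52°
rotate link 1 by +49°: θ ← 52° +49° = 101°
h = r sin θ − e = 44.173223 − 1 = 43.173223
sin φ = h / L = 43.173223 / 194 = 0.22254239
φ = arcsin(0.22254239) = 12.858404°

12.8584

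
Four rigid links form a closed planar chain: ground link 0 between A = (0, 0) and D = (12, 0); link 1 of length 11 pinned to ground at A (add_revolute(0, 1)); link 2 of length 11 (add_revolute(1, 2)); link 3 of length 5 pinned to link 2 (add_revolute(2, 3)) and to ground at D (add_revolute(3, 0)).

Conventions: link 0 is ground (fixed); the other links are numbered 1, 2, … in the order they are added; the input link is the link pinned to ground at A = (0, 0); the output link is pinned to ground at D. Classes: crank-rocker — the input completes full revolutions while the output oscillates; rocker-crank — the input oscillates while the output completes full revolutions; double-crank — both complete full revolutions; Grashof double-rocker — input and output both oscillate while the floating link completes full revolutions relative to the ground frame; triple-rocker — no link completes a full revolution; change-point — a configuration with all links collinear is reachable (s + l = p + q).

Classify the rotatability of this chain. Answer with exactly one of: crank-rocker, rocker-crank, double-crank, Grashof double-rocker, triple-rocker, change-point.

lengths: ground=12, input=11, coupler=11, output=5
sorted: s=5 (shortest), l=12 (longest), p+q=22
s + l = 17 vs p + q = 22
s + l < p + q (Grashof) with shortest = output link → rocker-crank

rocker-crank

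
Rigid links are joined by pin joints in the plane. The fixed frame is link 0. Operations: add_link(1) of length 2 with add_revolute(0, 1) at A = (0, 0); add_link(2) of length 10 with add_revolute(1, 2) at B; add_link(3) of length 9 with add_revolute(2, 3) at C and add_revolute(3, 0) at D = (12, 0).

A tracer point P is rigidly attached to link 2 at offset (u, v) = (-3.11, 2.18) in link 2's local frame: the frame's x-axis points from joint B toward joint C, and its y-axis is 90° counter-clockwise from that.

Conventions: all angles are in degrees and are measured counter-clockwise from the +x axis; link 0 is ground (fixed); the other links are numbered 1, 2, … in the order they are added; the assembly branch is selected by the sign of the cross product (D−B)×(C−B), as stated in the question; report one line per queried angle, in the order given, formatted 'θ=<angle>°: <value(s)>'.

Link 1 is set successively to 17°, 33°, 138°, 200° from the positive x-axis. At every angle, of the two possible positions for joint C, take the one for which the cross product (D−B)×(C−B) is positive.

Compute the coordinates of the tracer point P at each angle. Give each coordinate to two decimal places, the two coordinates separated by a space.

A=(0,0), D=(12.00,0)
θ=17°: B = A + 2.00·(cos17°, sin17°) = (1.9126, 0.5847)
θ=17°: |BD| = 10.1043
θ=17°: circle(B,10.00) ∩ circle(D,9.00): a=5.9924, h=8.0057
θ=17°:   candidates: C₊=(8.3582,8.2303) cross=80.892; C₋=(7.4316,-7.7543) cross=-80.892
θ=17°:   branch + wants cross > 0 → take C=(8.3582,8.2303) (cross=80.892)
θ=17°: ex = (C−B)/|BC| = (0.6446,0.7646); ey = (-0.7646,0.6446)
θ=17°: P = B + -3.11·ex + 2.18·ey = (-1.7587,-0.3879)
θ=33°: B = A + 2.00·(cos33°, sin33°) = (1.6773, 1.0893)
θ=33°: |BD| = 10.3800
θ=33°: circle(B,10.00) ∩ circle(D,9.00): a=6.1052, h=7.9200
θ=33°:   candidates: C₊=(8.5800,8.3249) cross=82.209; C₋=(6.9177,-7.4277) cross=-82.209
θ=33°:   branch + wants cross > 0 → take C=(8.5800,8.3249) (cross=82.209)
θ=33°: ex = (C−B)/|BC| = (0.6903,0.7236); ey = (-0.7236,0.6903)
θ=33°: P = B + -3.11·ex + 2.18·ey = (-2.0467,0.3438)
θ=138°: B = A + 2.00·(cos138°, sin138°) = (-1.4863, 1.3383)
θ=138°: |BD| = 13.5525
θ=138°: circle(B,10.00) ∩ circle(D,9.00): a=7.4772, h=6.6401
θ=138°:   candidates: C₊=(6.6101,7.2076) cross=89.990; C₋=(5.2987,-6.0077) cross=-89.990
θ=138°:   branch + wants cross > 0 → take C=(6.6101,7.2076) (cross=89.990)
θ=138°: ex = (C−B)/|BC| = (0.8096,0.5869); ey = (-0.5869,0.8096)
θ=138°: P = B + -3.11·ex + 2.18·ey = (-5.2838,1.2779)
θ=200°: B = A + 2.00·(cos200°, sin200°) = (-1.8794, -0.6840)
θ=200°: |BD| = 13.8962
θ=200°: circle(B,10.00) ∩ circle(D,9.00): a=7.6318, h=6.4619
θ=200°:   candidates: C₊=(5.4250,6.1457) cross=89.796; C₋=(6.0612,-6.7624) cross=-89.796
θ=200°:   branch + wants cross > 0 → take C=(5.4250,6.1457) (cross=89.796)
θ=200°: ex = (C−B)/|BC| = (0.7304,0.6830); ey = (-0.6830,0.7304)
θ=200°: P = B + -3.11·ex + 2.18·ey = (-5.6399,-1.2157)

θ=17°: -1.76 -0.39
θ=33°: -2.05 0.34
θ=138°: -5.28 1.28
θ=200°: -5.64 -1.22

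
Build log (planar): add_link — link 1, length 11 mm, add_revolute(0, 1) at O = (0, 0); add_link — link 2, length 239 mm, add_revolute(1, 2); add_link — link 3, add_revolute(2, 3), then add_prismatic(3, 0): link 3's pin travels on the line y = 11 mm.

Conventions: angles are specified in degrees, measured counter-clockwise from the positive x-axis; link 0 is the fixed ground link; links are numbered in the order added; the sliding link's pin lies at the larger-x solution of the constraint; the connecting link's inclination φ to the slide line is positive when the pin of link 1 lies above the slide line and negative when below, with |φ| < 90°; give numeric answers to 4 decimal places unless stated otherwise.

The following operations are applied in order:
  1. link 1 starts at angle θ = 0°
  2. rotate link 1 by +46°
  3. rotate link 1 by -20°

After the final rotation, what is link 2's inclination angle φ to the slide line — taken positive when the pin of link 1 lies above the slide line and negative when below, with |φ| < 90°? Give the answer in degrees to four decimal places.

geometry: r = 11 mm, L = 239 mm, e = 11 mm; θ starts at 0°
rotate link 1 by +46°: θ ← 0° +46° = 46°
rotate link 1 by -20°: θ ← 46° -20° = 26°
h = r sin θ − e = 4.822083 − 11 = -6.177917
sin φ = h / L = -6.177917 / 239 = -0.02584903
φ = arcsin(-0.02584903) = -1.481205°

-1.4812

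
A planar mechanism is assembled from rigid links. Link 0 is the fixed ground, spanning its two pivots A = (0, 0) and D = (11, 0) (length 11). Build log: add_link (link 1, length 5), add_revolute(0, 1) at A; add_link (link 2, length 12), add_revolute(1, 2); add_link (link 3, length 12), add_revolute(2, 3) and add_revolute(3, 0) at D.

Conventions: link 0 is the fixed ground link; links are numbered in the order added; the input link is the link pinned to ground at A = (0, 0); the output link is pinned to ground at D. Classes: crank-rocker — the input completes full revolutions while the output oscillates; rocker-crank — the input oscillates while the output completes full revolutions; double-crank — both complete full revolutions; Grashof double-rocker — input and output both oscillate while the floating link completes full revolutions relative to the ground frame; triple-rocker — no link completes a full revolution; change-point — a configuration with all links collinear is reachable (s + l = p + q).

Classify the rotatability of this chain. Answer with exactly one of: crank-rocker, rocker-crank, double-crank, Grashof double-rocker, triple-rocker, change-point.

lengths: ground=11, input=5, coupler=12, output=12
sorted: s=5 (shortest), l=12 (longest), p+q=23
s + l = 17 vs p + q = 23
s + l < p + q (Grashof) with shortest = input link → crank-rocker

crank-rocker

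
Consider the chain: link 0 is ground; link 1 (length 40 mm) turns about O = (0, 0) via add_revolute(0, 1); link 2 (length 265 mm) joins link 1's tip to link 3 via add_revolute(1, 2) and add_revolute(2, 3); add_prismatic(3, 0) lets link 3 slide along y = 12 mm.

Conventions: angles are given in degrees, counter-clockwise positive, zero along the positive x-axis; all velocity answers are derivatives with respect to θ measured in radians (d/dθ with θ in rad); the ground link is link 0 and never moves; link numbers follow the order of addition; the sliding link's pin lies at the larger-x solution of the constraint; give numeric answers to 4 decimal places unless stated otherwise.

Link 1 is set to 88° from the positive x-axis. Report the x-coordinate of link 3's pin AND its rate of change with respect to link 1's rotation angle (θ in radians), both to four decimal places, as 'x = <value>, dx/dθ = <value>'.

geometry: r = 40 mm, L = 265 mm, e = 12 mm
crank pin P = (r cos θ, r sin θ) = (1.395980, 39.975633)
h = r sin θ − e = 39.975633 − 12 = 27.975633
x = r cos θ + √(L² − h²) = 1.395980 + 263.519191 = 264.915171
dx/dθ = −r sin θ − h·r cos θ/√(L² − h²) (θ in radians; h = 27.975633) = -40.123833

x = 264.9152, dx/dθ = -40.1238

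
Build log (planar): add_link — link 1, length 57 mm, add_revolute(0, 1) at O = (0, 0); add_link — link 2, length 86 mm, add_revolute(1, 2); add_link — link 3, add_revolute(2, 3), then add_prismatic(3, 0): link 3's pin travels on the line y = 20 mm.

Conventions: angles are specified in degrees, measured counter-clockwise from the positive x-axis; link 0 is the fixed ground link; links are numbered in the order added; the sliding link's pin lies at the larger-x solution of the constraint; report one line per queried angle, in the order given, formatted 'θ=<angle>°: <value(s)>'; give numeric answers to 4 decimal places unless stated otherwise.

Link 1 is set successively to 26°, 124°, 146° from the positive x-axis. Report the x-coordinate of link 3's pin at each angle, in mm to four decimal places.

geometry: r = 57 mm, L = 86 mm, e = 20 mm
θ=26°: crank pin P = (r cos θ, r sin θ) = (51.231261, 24.987155)
θ=26°: h = r sin θ − e = 24.987155 − 20 = 4.987155
θ=26°: x = r cos θ + √(L² − h²) = 51.231261 + 85.855275 = 137.086536
θ=124°: crank pin P = (r cos θ, r sin θ) = (-31.873995, 47.255142)
θ=124°: h = r sin θ − e = 47.255142 − 20 = 27.255142
θ=124°: x = r cos θ + √(L² − h²) = -31.873995 + 81.566888 = 49.692893
θ=146°: crank pin P = (r cos θ, r sin θ) = (-47.255142, 31.873995)
θ=146°: h = r sin θ − e = 31.873995 − 20 = 11.873995
θ=146°: x = r cos θ + √(L² − h²) = -47.255142 + 85.176336 = 37.921194

θ=26°: 137.0865
θ=124°: 49.6929
θ=146°: 37.9212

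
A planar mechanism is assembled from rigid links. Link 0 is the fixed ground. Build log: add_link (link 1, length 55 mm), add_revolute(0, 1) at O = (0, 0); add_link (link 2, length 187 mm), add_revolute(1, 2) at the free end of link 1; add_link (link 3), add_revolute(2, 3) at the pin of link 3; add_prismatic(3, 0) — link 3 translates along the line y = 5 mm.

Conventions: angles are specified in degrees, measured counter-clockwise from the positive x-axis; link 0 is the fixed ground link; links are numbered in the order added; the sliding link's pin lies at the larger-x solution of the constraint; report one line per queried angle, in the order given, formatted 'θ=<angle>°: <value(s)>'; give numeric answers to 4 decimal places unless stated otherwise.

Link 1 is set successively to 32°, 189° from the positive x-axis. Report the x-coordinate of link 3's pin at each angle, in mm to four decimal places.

geometry: r = 55 mm, L = 187 mm, e = 5 mm
θ=32°: crank pin P = (r cos θ, r sin θ) = (46.642645, 29.145560)
θ=32°: h = r sin θ − e = 29.145560 − 5 = 24.145560
θ=32°: x = r cos θ + √(L² − h²) = 46.642645 + 185.434603 = 232.077248
θ=189°: crank pin P = (r cos θ, r sin θ) = (-54.322859, -8.603896)
θ=189°: h = r sin θ − e = -8.603896 − 5 = -13.603896
θ=189°: x = r cos θ + √(L² − h²) = -54.322859 + 186.504515 = 132.181656

θ=32°: 232.0772
θ=189°: 132.1817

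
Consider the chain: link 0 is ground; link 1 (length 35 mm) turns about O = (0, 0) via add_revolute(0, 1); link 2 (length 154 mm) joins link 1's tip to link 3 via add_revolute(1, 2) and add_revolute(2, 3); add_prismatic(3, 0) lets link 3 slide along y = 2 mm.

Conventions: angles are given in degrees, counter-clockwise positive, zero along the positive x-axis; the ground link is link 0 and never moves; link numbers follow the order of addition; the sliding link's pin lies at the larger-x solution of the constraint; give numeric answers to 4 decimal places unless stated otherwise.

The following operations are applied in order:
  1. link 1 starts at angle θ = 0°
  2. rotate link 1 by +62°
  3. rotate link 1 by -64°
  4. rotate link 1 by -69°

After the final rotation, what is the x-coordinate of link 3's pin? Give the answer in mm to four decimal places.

geometry: r = 35 mm, L = 154 mm, e = 2 mm; θ starts at 0°
rotate link 1 by +62°: θ ← 0° +62° = 62°
rotate link 1 by -64°: θ ← 62° -64° = -2°
rotate link 1 by -69°: θ ← -2° -69° = -71°
crank pin P = (r cos θ, r sin θ) = (11.394885, -33.093150)
h = r sin θ − e = -33.093150 − 2 = -35.093150
x = r cos θ + √(L² − h²) = 11.394885 + 149.948227 = 161.343113

161.3431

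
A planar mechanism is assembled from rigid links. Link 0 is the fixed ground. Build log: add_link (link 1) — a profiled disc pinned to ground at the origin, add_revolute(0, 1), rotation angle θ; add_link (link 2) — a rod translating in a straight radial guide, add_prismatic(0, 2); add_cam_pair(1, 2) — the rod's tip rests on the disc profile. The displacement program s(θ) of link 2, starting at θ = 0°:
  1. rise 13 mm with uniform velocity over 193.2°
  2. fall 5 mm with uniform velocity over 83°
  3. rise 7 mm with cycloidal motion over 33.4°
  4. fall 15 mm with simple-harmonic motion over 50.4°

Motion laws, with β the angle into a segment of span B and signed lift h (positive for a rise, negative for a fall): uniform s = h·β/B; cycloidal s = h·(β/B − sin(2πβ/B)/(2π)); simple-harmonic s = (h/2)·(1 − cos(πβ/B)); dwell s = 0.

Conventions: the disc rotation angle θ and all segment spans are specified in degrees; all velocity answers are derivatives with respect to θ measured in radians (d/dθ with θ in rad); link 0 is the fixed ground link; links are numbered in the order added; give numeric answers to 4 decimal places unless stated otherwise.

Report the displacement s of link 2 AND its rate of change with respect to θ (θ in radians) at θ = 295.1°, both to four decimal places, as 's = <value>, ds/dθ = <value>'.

seg 1 [0°–193.2°] uniform, h=13: full span → s += 13 → s = 13.0000
seg 2 [193.2°–276.2°] uniform, h=-5: full span → s += -5 → s = 8.0000
seg 3 [276.2°–309.6°] cycloidal, h=7: θ=295.1° here. β=18.9, B=33.4. 7·(0.5659 − sin(2π·0.5659)/(2π)) = 4.4091 → s = 12.4091
velocity in seg [276.2°–309.6°] (cycloidal), θ in radians: β = 18.9° = 0.3299 rad, B = 33.4° = 0.5829 rad; ds/dθ = (h/B)(1 − cos(2πβ/B)) = (7/0.5829)(1 − cos(2π·0.5659)) = 23.002404 mm/rad

s = 12.4091, ds/dθ = 23.0024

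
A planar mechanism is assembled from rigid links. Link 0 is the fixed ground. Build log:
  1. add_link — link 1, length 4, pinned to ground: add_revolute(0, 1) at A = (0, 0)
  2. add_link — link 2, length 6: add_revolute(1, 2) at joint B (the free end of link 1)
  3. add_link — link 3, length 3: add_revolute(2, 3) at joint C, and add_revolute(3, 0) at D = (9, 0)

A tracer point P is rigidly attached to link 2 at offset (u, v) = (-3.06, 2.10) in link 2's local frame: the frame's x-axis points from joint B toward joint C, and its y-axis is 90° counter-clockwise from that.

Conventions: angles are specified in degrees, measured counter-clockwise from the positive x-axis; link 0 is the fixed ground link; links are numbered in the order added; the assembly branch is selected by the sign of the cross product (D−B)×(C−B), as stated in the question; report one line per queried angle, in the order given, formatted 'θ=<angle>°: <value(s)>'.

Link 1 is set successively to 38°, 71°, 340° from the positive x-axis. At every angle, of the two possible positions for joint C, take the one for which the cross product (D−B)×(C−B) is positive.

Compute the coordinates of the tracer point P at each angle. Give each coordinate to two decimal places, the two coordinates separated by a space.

A=(0,0), D=(9.00,0)
θ=38°: B = A + 4.00·(cos38°, sin38°) = (3.1520, 2.4626)
θ=38°: |BD| = 6.3453
θ=38°: circle(B,6.00) ∩ circle(D,3.00): a=5.3002, h=2.8121
θ=38°:   candidates: C₊=(9.1282,2.9973) cross=17.844; C₋=(6.9454,-2.1860) cross=-17.844
θ=38°:   branch + wants cross > 0 → take C=(9.1282,2.9973) (cross=17.844)
θ=38°: ex = (C−B)/|BC| = (0.9960,0.0891); ey = (-0.0891,0.9960)
θ=38°: P = B + -3.06·ex + 2.10·ey = (-0.0829,4.2816)
θ=71°: B = A + 4.00·(cos71°, sin71°) = (1.3023, 3.7821)
θ=71°: |BD| = 8.5767
θ=71°: circle(B,6.00) ∩ circle(D,3.00): a=5.8624, h=1.2777
θ=71°:   candidates: C₊=(7.1273,2.3437) cross=10.959; C₋=(6.0004,0.0501) cross=-10.959
θ=71°:   branch + wants cross > 0 → take C=(7.1273,2.3437) (cross=10.959)
θ=71°: ex = (C−B)/|BC| = (0.9708,-0.2397); ey = (0.2397,0.9708)
θ=71°: P = B + -3.06·ex + 2.10·ey = (-1.1651,6.5544)
θ=340°: B = A + 4.00·(cos340°, sin340°) = (3.7588, -1.3681)
θ=340°: |BD| = 5.4168
θ=340°: circle(B,6.00) ∩ circle(D,3.00): a=5.2006, h=2.9922
θ=340°:   candidates: C₊=(8.0351,2.8406) cross=16.208; C₋=(9.5465,-2.9498) cross=-16.208
θ=340°:   branch + wants cross > 0 → take C=(8.0351,2.8406) (cross=16.208)
θ=340°: ex = (C−B)/|BC| = (0.7127,0.7014); ey = (-0.7014,0.7127)
θ=340°: P = B + -3.06·ex + 2.10·ey = (0.1048,-2.0178)

θ=38°: -0.08 4.28
θ=71°: -1.17 6.55
θ=340°: 0.10 -2.02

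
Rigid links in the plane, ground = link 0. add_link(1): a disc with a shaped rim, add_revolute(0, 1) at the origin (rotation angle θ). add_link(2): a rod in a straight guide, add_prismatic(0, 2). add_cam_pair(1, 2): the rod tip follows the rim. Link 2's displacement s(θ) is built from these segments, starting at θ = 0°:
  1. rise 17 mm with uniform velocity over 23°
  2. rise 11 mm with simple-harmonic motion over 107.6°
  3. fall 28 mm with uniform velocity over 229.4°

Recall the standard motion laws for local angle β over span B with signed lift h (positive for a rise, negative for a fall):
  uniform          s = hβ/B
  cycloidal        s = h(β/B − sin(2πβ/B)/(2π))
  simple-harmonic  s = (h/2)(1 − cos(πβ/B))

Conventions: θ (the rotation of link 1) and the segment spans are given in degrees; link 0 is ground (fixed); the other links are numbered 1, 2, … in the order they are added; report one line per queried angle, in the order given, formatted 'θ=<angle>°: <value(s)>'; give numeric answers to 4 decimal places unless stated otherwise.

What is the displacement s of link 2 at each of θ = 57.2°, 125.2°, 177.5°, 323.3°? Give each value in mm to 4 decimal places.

segment 1 (0° to 23°, uniform, h = 17) is passed completely: s = 0.0000 + (17) = 17.0000
θ = 57.2° falls in segment 2 (23° to 130.6°, simple-harmonic, h = 11): β = 57.2 − 23 = 34.2°, B = 107.6°; Δs = 11/2·(1 − cos(π·0.3178)) = 2.5216; s = 17.0000 + 2.5216 = 19.5216
θ = 125.2° falls in segment 2 (23° to 130.6°, simple-harmonic, h = 11): β = 125.2 − 23 = 102.2°, B = 107.6°; Δs = 11/2·(1 − cos(π·0.9498)) = 10.9318; s = 17.0000 + 10.9318 = 27.9318
segment 2 (23° to 130.6°, simple-harmonic, h = 11) is passed completely: s = 17.0000 + (11) = 28.0000
θ = 177.5° falls in segment 3 (130.6° to 360°, uniform, h = -28): β = 177.5 − 130.6 = 46.9°, B = 229.4°; Δs = -28·46.9/229.4 = -5.7245; s = 28.0000 − 5.7245 = 22.2755
θ = 323.3° falls in segment 3 (130.6° to 360°, uniform, h = -28): β = 323.3 − 130.6 = 192.7°, B = 229.4°; Δs = -28·192.7/229.4 = -23.5205; s = 28.0000 − 23.5205 = 4.4795

θ=57.2°: 19.5216
θ=125.2°: 27.9318
θ=177.5°: 22.2755
θ=323.3°: 4.4795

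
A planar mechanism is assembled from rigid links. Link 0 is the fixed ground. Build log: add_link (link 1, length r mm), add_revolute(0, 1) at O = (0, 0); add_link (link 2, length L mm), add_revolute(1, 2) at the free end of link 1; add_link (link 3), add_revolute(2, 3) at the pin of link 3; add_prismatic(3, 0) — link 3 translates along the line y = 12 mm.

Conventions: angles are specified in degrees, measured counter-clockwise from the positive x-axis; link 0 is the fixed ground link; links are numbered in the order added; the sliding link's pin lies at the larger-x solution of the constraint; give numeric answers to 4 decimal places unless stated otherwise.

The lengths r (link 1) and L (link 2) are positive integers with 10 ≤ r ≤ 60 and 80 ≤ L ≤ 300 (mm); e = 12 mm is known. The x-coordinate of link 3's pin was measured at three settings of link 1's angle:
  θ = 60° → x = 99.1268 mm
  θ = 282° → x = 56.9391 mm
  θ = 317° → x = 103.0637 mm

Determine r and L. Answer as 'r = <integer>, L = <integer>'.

constraint per measurement: (x − r cos θ)² + (r sin θ − e)² = L²
subtracting the θ₁ and θ₂ equations cancels the r² and L² terms:
r = (x₁² − x₂²) / (2[(x₁cos θ₁ + e sin θ₁) − (x₂cos θ₂ + e sin θ₂)]) = 54.9999 → r = 55
L² = (x₁ − r cos θ₁)² + (r sin θ₁ − e)² = 6399.9949 → L = 80.0000 → L = 80
check at θ₃=317°: x = 103.0637 (printed 103.0637) ✓

r = 55, L = 80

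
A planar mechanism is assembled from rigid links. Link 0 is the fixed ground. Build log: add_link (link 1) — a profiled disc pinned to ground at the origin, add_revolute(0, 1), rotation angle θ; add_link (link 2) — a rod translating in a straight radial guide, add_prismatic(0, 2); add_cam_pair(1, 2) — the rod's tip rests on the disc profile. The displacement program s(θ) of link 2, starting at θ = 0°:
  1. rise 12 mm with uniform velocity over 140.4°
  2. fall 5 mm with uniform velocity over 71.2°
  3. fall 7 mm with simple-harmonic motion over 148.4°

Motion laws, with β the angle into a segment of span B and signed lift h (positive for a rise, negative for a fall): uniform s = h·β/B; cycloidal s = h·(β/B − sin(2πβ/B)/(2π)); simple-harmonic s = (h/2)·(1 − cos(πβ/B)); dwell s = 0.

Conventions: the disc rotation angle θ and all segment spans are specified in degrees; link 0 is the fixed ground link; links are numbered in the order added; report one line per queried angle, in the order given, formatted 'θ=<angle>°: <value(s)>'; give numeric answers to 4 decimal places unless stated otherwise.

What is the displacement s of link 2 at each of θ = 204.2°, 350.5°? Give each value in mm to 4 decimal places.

seg 1 [0°–140.4°] uniform, h=12: full span → s += 12 → s = 12.0000
seg 2 [140.4°–211.6°] uniform, h=-5: θ=204.2° here. β=63.8, B=71.2. -5·63.8/71.2 = -4.4803 → s = 7.5197
seg 2 [140.4°–211.6°] uniform, h=-5: full span → s += -5 → s = 7.0000
seg 3 [211.6°–360°] simple-harmonic, h=-7: θ=350.5° here. β=138.9, B=148.4. -7/2·(1 − cos(π·0.9360)) = -6.9295 → s = 0.0705

θ=204.2°: 7.5197
θ=350.5°: 0.0705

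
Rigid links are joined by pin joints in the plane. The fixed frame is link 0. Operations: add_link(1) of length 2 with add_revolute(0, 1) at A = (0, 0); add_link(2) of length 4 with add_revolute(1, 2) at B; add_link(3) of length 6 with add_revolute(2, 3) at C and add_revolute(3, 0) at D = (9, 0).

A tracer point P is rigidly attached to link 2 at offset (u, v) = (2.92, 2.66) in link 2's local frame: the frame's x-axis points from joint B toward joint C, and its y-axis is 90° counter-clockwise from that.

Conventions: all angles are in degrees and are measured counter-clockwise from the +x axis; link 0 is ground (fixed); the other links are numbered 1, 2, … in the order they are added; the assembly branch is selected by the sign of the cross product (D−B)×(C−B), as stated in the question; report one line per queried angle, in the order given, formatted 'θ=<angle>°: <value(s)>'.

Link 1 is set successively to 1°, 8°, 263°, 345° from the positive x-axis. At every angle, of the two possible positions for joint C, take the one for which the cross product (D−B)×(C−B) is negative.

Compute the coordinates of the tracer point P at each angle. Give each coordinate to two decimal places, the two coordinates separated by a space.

A=(0,0), D=(9.00,0)
θ=1°: B = A + 2.00·(cos1°, sin1°) = (1.9997, 0.0349)
θ=1°: |BD| = 7.0004
θ=1°: circle(B,4.00) ∩ circle(D,6.00): a=2.0717, h=3.4217
θ=1°:   candidates: C₊=(4.0884,3.4462) cross=23.953; C₋=(4.0543,-3.3971) cross=-23.953
θ=1°:   branch - wants cross < 0 → take C=(4.0543,-3.3971) (cross=-23.953)
θ=1°: ex = (C−B)/|BC| = (0.5137,-0.8580); ey = (0.8580,0.5137)
θ=1°: P = B + 2.92·ex + 2.66·ey = (5.7818,-1.1041)
θ=8°: B = A + 2.00·(cos8°, sin8°) = (1.9805, 0.2783)
θ=8°: |BD| = 7.0250
θ=8°: circle(B,4.00) ∩ circle(D,6.00): a=2.0890, h=3.4112
θ=8°:   candidates: C₊=(4.2031,3.6041) cross=23.963; C₋=(3.9327,-3.2129) cross=-23.963
θ=8°:   branch - wants cross < 0 → take C=(3.9327,-3.2129) (cross=-23.963)
θ=8°: ex = (C−B)/|BC| = (0.4880,-0.8728); ey = (0.8728,0.4880)
θ=8°: P = B + 2.92·ex + 2.66·ey = (5.7273,-0.9721)
θ=263°: B = A + 2.00·(cos263°, sin263°) = (-0.2437, -1.9851)
θ=263°: |BD| = 9.4545
θ=263°: circle(B,4.00) ∩ circle(D,6.00): a=3.6695, h=1.5920
θ=263°:   candidates: C₊=(3.0097,0.3419) cross=15.051; C₋=(3.6783,-2.7711) cross=-15.051
θ=263°:   branch - wants cross < 0 → take C=(3.6783,-2.7711) (cross=-15.051)
θ=263°: ex = (C−B)/|BC| = (0.9805,-0.1965); ey = (0.1965,0.9805)
θ=263°: P = B + 2.92·ex + 2.66·ey = (3.1420,0.0492)
θ=345°: B = A + 2.00·(cos345°, sin345°) = (1.9319, -0.5176)
θ=345°: |BD| = 7.0871
θ=345°: circle(B,4.00) ∩ circle(D,6.00): a=2.1325, h=3.3841
θ=345°:   candidates: C₊=(3.8115,3.0132) cross=23.984; C₋=(4.3059,-3.7370) cross=-23.984
θ=345°:   branch - wants cross < 0 → take C=(4.3059,-3.7370) (cross=-23.984)
θ=345°: ex = (C−B)/|BC| = (0.5935,-0.8048); ey = (0.8048,0.5935)
θ=345°: P = B + 2.92·ex + 2.66·ey = (5.8057,-1.2890)

θ=1°: 5.78 -1.10
θ=8°: 5.73 -0.97
θ=263°: 3.14 0.05
θ=345°: 5.81 -1.29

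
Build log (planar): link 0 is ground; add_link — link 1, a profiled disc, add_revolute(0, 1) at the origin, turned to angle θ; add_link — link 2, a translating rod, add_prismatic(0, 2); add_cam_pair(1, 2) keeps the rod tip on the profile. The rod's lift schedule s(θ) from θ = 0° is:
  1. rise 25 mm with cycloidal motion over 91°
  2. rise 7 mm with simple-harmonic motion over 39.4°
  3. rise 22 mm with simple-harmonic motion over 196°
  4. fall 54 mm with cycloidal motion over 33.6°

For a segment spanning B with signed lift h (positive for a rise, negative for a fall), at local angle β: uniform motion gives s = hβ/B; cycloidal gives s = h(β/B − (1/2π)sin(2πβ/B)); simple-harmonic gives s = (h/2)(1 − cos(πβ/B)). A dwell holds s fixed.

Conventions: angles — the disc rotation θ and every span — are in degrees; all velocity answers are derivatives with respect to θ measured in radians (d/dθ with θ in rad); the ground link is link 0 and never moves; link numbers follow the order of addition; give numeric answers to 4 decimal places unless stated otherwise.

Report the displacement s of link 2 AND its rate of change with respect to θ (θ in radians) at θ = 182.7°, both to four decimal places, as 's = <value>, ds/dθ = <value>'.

seg 1 [0°–91°] cycloidal, h=25: full span → s += 25 → s = 25.0000
seg 2 [91°–130.4°] simple-harmonic, h=7: full span → s += 7 → s = 32.0000
seg 3 [130.4°–326.4°] simple-harmonic, h=22: θ=182.7° here. β=52.3, B=196. 22/2·(1 − cos(π·0.2668)) = 3.6439 → s = 35.6439
velocity in seg [130.4°–326.4°] (simple-harmonic), θ in radians: β = 52.3° = 0.9128 rad, B = 196° = 3.4208 rad; ds/dθ = (πh/(2B)) sin(πβ/B) = (π·22/(2·3.4208)) sin(π·0.2668) = 7.510890 mm/rad

s = 35.6439, ds/dθ = 7.5109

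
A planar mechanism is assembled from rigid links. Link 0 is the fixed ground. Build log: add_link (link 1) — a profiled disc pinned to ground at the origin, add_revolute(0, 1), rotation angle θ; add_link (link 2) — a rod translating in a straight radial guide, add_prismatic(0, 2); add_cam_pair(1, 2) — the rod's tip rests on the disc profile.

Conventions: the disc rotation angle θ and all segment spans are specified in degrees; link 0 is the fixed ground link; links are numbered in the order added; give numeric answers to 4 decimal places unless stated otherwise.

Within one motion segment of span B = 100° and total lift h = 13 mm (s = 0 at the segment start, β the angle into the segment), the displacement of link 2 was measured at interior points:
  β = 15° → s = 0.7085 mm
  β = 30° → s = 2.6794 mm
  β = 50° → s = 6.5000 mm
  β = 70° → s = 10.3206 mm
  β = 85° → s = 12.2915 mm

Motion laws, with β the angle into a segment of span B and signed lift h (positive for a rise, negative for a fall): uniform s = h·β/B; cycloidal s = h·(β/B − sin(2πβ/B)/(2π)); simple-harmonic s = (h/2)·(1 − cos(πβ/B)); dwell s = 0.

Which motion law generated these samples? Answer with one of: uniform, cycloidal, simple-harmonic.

candidates at β/B = r: uniform s = h·r (linear in β); cycloidal s = h·(r − sin(2πr)/(2π)); simple-harmonic s = (h/2)(1 − cos(πr))
β=15°: printed 0.7085 | uniform 1.9500, cycloidal 0.2761, simple-harmonic 0.7085
β=30°: printed 2.6794 | uniform 3.9000, cycloidal 1.9323, simple-harmonic 2.6794
β=50°: printed 6.5000 | uniform 6.5000, cycloidal 6.5000, simple-harmonic 6.5000
β=70°: printed 10.3206 | uniform 9.1000, cycloidal 11.0677, simple-harmonic 10.3206
β=85°: printed 12.2915 | uniform 11.0500, cycloidal 12.7239, simple-harmonic 12.2915
only one law matches every sample → simple-harmonic

simple-harmonic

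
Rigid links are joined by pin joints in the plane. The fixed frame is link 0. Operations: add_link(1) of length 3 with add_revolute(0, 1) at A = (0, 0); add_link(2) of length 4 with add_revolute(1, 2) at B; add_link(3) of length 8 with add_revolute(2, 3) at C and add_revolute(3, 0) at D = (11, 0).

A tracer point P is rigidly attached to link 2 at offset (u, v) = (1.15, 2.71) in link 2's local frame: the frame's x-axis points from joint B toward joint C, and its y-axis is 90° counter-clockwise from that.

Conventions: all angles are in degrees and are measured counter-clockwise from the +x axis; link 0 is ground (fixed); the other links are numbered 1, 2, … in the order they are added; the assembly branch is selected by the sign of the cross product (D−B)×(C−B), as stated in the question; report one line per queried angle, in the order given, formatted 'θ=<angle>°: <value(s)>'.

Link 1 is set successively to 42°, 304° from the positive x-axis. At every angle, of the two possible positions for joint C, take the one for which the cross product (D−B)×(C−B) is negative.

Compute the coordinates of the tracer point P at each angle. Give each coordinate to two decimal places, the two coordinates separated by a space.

A=(0,0), D=(11.00,0)
θ=42°: B = A + 3.00·(cos42°, sin42°) = (2.2294, 2.0074)
θ=42°: |BD| = 8.9974
θ=42°: circle(B,4.00) ∩ circle(D,8.00): a=1.8312, h=3.5562
θ=42°:   candidates: C₊=(4.8079,5.0654) cross=31.996; C₋=(3.2211,-1.8677) cross=-31.996
θ=42°:   branch - wants cross < 0 → take C=(3.2211,-1.8677) (cross=-31.996)
θ=42°: ex = (C−B)/|BC| = (0.2479,-0.9688); ey = (0.9688,0.2479)
θ=42°: P = B + 1.15·ex + 2.71·ey = (5.1399,1.5651)
θ=304°: B = A + 3.00·(cos304°, sin304°) = (1.6776, -2.4871)
θ=304°: |BD| = 9.6485
θ=304°: circle(B,4.00) ∩ circle(D,8.00): a=2.3368, h=3.2464
θ=304°:   candidates: C₊=(3.0986,1.2520) cross=31.323; C₋=(4.7723,-5.0215) cross=-31.323
θ=304°:   branch - wants cross < 0 → take C=(4.7723,-5.0215) (cross=-31.323)
θ=304°: ex = (C−B)/|BC| = (0.7737,-0.6336); ey = (0.6336,0.7737)
θ=304°: P = B + 1.15·ex + 2.71·ey = (4.2843,-1.1191)

θ=42°: 5.14 1.57
θ=304°: 4.28 -1.12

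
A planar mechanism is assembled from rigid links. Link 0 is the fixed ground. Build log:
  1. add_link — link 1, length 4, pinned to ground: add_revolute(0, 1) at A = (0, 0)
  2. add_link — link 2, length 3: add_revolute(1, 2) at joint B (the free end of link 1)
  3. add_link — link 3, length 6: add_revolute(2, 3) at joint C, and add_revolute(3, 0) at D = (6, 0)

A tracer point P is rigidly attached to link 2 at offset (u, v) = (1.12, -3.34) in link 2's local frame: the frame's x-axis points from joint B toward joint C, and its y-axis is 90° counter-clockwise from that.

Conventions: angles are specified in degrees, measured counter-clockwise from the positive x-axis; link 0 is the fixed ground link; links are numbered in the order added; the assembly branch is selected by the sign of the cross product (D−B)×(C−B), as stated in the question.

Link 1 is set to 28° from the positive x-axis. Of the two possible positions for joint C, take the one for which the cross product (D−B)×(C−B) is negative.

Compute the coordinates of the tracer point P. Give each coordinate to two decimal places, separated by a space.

A=(0,0), D=(6.00,0)
B = A + 4.00·(cos28°, sin28°) = (3.5318, 1.8779)
|BD| = 3.1014
circle(B,3.00) ∩ circle(D,6.00): a=-2.8022, h=1.0712
  candidates: C₊=(1.9503,4.4272) cross=3.322; C₋=(0.6530,2.7221) cross=-3.322
  branch - wants cross < 0 → take C=(0.6530,2.7221) (cross=-3.322)
ex = (C−B)/|BC| = (-0.9596,0.2814); ey = (-0.2814,-0.9596)
P = B + 1.12·ex + -3.34·ey = (3.3969,5.3981)

3.40 5.40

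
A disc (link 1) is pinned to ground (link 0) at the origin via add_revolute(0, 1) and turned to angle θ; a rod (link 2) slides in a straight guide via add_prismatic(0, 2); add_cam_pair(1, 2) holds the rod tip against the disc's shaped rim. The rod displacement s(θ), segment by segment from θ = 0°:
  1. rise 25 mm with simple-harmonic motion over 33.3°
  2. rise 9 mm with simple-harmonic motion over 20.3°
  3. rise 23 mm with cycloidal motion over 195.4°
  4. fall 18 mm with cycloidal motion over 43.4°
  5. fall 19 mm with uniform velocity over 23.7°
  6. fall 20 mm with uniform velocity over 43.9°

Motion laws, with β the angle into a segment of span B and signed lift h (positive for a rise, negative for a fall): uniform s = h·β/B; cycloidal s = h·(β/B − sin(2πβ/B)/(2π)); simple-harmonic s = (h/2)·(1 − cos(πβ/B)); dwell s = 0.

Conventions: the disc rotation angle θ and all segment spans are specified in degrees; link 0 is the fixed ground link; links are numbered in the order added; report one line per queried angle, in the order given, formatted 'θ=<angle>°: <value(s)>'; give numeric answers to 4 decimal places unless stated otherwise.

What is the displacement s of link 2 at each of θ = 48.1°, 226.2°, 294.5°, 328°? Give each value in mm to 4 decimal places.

segment 1 (0° to 33.3°, simple-harmonic, h = 25) is passed completely: s = 0.0000 + (25) = 25.0000
θ = 48.1° falls in segment 2 (33.3° to 53.6°, simple-harmonic, h = 9): β = 48.1 − 33.3 = 14.8°, B = 20.3°; Δs = 9/2·(1 − cos(π·0.7291)) = 7.4660; s = 25.0000 + 7.4660 = 32.4660
segment 2 (33.3° to 53.6°, simple-harmonic, h = 9) is passed completely: s = 25.0000 + (9) = 34.0000
θ = 226.2° falls in segment 3 (53.6° to 249°, cycloidal, h = 23): β = 226.2 − 53.6 = 172.6°, B = 195.4°; Δs = 23·(0.8833 − sin(2π·0.8833)/(2π)) = 22.7660; s = 34.0000 + 22.7660 = 56.7660
segment 3 (53.6° to 249°, cycloidal, h = 23) is passed completely: s = 34.0000 + (23) = 57.0000
segment 4 (249° to 292.4°, cycloidal, h = -18) is passed completely: s = 57.0000 + (-18) = 39.0000
θ = 294.5° falls in segment 5 (292.4° to 316.1°, uniform, h = -19): β = 294.5 − 292.4 = 2.1°, B = 23.7°; Δs = -19·2.1/23.7 = -1.6835; s = 39.0000 − 1.6835 = 37.3165
segment 5 (292.4° to 316.1°, uniform, h = -19) is passed completely: s = 39.0000 + (-19) = 20.0000
θ = 328° falls in segment 6 (316.1° to 360°, uniform, h = -20): β = 328 − 316.1 = 11.9°, B = 43.9°; Δs = -20·11.9/43.9 = -5.4214; s = 20.0000 − 5.4214 = 14.5786

θ=48.1°: 32.4660
θ=226.2°: 56.7660
θ=294.5°: 37.3165
θ=328°: 14.5786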